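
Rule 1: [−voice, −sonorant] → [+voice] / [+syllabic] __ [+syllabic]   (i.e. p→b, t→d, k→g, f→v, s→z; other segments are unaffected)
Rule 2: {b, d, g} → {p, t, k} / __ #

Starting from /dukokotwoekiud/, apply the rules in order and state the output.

Rule 1 (intervocalic voicing): /k/ is a voiceless obstruent between vowels /u/ and /o/, so it voices to [g]. /k/ is a voiceless obstruent between vowels /o/ and /o/, so it voices to [g]. /k/ is a voiceless obstruent between vowels /e/ and /i/, so it voices to [g]. /dukokotwoekiud/ → dugogotwoegiud.
Rule 2 (final devoicing): /d/ is a voiced stop in word-final position, so it devoices to [t]. /dugogotwoegiud/ → dugogotwoegiut.

dugogotwoegiut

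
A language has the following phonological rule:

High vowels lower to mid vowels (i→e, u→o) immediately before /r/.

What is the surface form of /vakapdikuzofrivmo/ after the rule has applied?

No segment of /vakapdikuzofrivmo/ meets the structural description of the rule, so the form surfaces unchanged.

vakapdikuzofrivmo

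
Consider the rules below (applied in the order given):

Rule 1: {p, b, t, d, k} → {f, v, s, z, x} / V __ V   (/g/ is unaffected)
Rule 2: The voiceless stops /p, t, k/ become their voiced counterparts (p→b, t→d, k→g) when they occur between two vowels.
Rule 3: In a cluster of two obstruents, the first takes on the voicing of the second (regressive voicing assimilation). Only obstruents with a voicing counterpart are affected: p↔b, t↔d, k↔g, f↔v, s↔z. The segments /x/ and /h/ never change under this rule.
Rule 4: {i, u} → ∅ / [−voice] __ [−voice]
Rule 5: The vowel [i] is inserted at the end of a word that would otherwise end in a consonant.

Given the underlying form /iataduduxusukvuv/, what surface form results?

iasazuzuxsugvuvi

Rule 1 (intervocalic spirantization): /t/ is a stop between vowels /a/ and /a/, so it spirantizes to the fricative [s]. /d/ is a stop between vowels /a/ and /u/, so it spirantizes to the fricative [z]. /d/ is a stop between vowels /u/ and /u/, so it spirantizes to the fricative [z]. /iataduduxusukvuv/ → iasazuzuxusukvuv.
Rule 2 (intervocalic voicing): no segment meets the environment; /iasazuzuxusukvuv/ is unchanged.
Rule 3 (regressive voicing assimilation): /k/ precedes the voiced obstruent /v/, so it voices to [g] by assimilation. /iasazuzuxusukvuv/ → iasazuzuxusugvuv.
Rule 4 (high vowel syncope): /u/ is a high vowel flanked by voiceless consonants /x/ and /s/, so it deletes. /iasazuzuxusugvuv/ → iasazuzuxsugvuv.
Rule 5 (final i-epenthesis): the form ends in the consonant /v/, so [i] is inserted word-finally. /iasazuzuxsugvuv/ → iasazuzuxsugvuvi.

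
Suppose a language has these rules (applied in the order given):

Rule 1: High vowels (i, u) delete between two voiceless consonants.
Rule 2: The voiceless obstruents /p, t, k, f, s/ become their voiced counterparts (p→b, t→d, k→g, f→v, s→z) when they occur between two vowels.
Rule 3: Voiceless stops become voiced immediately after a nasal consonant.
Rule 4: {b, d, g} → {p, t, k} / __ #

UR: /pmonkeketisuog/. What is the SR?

pmongegetsuok

Rule 1 (high vowel syncope): /i/ is a high vowel flanked by voiceless consonants /t/ and /s/, so it deletes. /pmonkeketisuog/ → pmonkeketsuog.
Rule 2 (intervocalic voicing): /k/ is a voiceless obstruent between vowels /e/ and /e/, so it voices to [g]. /pmonkeketsuog/ → pmonkegetsuog.
Rule 3 (post-nasal voicing): /k/ is a voiceless stop immediately after the nasal /n/, so it voices to [g]. /pmonkegetsuog/ → pmongegetsuog.
Rule 4 (final devoicing): /g/ is a voiced stop in word-final position, so it devoices to [k]. /pmongegetsuog/ → pmongegetsuok.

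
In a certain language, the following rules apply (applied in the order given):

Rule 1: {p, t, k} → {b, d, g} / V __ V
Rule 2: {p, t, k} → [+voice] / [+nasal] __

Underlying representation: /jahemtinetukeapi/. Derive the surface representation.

Rule 1 (intervocalic voicing): /t/ is a voiceless stop between vowels /e/ and /u/, so it voices to [d]. /k/ is a voiceless stop between vowels /u/ and /e/, so it voices to [g]. /p/ is a voiceless stop between vowels /a/ and /i/, so it voices to [b]. /jahemtinetukeapi/ → jahemtinedugeabi.
Rule 2 (post-nasal voicing): /t/ is a voiceless stop immediately after the nasal /m/, so it voices to [d]. /jahemtinedugeabi/ → jahemdinedugeabi.

jahemdinedugeabi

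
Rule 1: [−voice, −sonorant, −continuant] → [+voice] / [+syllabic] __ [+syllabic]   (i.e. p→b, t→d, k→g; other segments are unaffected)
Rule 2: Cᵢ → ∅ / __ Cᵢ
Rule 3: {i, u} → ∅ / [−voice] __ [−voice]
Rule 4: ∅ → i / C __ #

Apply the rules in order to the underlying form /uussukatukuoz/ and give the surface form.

uusugaduguozi

Rule 1 (intervocalic voicing): /k/ is a voiceless stop between vowels /u/ and /a/, so it voices to [g]. /t/ is a voiceless stop between vowels /a/ and /u/, so it voices to [d]. /k/ is a voiceless stop between vowels /u/ and /u/, so it voices to [g]. /uussukatukuoz/ → uussugaduguoz.
Rule 2 (degemination): /ss/ is a geminate; the first /s/ deletes. /uussugaduguoz/ → uusugaduguoz.
Rule 3 (high vowel syncope): no segment meets the environment; /uusugaduguoz/ is unchanged.
Rule 4 (final i-epenthesis): the form ends in the consonant /z/, so [i] is inserted word-finally. /uusugaduguoz/ → uusugaduguozi.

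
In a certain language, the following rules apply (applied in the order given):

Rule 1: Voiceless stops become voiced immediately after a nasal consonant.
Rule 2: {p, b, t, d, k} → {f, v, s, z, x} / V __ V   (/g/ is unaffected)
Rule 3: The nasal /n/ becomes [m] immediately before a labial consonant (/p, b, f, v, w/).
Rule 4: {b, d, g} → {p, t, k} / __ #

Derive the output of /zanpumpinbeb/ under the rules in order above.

Rule 1 (post-nasal voicing): /p/ is a voiceless stop immediately after the nasal /n/, so it voices to [b]. /p/ is a voiceless stop immediately after the nasal /m/, so it voices to [b]. /zanpumpinbeb/ → zanbumbinbeb.
Rule 2 (intervocalic spirantization): no segment meets the environment; /zanbumbinbeb/ is unchanged.
Rule 3 (nasal place assimilation): /n/ precedes the labial consonant /b/, so it assimilates in place to [m]. /n/ precedes the labial consonant /b/, so it assimilates in place to [m]. /zanbumbinbeb/ → zambumbimbeb.
Rule 4 (final devoicing): /b/ is a voiced stop in word-final position, so it devoices to [p]. /zambumbimbeb/ → zambumbimbep.

zambumbimbep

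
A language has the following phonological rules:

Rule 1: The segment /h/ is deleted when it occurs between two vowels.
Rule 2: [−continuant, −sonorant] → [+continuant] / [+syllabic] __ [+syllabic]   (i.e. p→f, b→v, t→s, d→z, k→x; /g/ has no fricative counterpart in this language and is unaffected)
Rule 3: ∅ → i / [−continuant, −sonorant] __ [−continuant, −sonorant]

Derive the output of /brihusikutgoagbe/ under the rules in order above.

Rule 1 (intervocalic h-deletion): /h/ occurs between vowels /i/ and /u/, so it deletes. /brihusikutgoagbe/ → briusikutgoagbe.
Rule 2 (intervocalic spirantization): /k/ is a stop between vowels /i/ and /u/, so it spirantizes to the fricative [x]. /briusikutgoagbe/ → briusixutgoagbe.
Rule 3 (stop-cluster i-epenthesis): /t/ and /g/ form a stop–stop cluster, so [i] is inserted between them. /g/ and /b/ form a stop–stop cluster, so [i] is inserted between them. /briusixutgoagbe/ → briusixutigoagibe.

briusixutigoagibe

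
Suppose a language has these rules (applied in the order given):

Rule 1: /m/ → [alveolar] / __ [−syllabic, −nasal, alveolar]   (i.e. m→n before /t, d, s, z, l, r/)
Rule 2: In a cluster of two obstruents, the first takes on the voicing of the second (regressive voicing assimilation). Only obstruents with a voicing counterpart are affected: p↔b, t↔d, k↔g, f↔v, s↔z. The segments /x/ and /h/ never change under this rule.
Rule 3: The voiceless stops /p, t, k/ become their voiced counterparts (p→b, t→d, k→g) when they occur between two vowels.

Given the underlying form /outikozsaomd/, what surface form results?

oudigossaond

Rule 1 (nasal place assimilation): /m/ precedes the alveolar consonant /d/, so it assimilates in place to [n]. /outikozsaomd/ → outikozsaond.
Rule 2 (regressive voicing assimilation): /z/ precedes the voiceless obstruent /s/, so it devoices to [s] by assimilation. /outikozsaond/ → outikossaond.
Rule 3 (intervocalic voicing): /t/ is a voiceless stop between vowels /u/ and /i/, so it voices to [d]. /k/ is a voiceless stop between vowels /i/ and /o/, so it voices to [g]. /outikossaond/ → oudigossaond.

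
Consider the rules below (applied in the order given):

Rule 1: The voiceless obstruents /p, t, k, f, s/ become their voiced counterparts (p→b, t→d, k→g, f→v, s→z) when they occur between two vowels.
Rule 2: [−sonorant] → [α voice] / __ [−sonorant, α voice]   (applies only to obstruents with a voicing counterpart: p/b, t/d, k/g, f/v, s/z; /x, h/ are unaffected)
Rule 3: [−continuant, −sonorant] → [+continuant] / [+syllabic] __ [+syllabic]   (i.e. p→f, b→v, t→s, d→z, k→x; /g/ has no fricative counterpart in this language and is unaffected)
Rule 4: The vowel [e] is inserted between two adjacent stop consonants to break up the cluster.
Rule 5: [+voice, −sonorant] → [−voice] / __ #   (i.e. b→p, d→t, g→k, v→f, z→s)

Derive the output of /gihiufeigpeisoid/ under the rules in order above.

gihiuveikepeizoit

Rule 1 (intervocalic voicing): /f/ is a voiceless obstruent between vowels /u/ and /e/, so it voices to [v]. /s/ is a voiceless obstruent between vowels /i/ and /o/, so it voices to [z]. /gihiufeigpeisoid/ → gihiuveigpeizoid.
Rule 2 (regressive voicing assimilation): /g/ precedes the voiceless obstruent /p/, so it devoices to [k] by assimilation. /gihiuveigpeizoid/ → gihiuveikpeizoid.
Rule 3 (intervocalic spirantization): no segment meets the environment; /gihiuveikpeizoid/ is unchanged.
Rule 4 (stop-cluster e-epenthesis): /k/ and /p/ form a stop–stop cluster, so [e] is inserted between them. /gihiuveikpeizoid/ → gihiuveikepeizoid.
Rule 5 (final devoicing): /d/ is a voiced obstruent in word-final position, so it devoices to [t]. /gihiuveikepeizoid/ → gihiuveikepeizoit.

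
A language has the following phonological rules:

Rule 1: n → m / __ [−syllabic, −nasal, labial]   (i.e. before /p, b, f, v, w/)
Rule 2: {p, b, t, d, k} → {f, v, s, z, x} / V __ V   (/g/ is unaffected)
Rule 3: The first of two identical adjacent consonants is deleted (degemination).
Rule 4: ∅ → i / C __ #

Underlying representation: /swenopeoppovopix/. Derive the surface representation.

swenofeopovofixi

Rule 1 (nasal place assimilation): no segment meets the environment; /swenopeoppovopix/ is unchanged.
Rule 2 (intervocalic spirantization): /p/ is a stop between vowels /o/ and /e/, so it spirantizes to the fricative [f]. /p/ is a stop between vowels /o/ and /i/, so it spirantizes to the fricative [f]. /swenopeoppovopix/ → swenofeoppovofix.
Rule 3 (degemination): /pp/ is a geminate; the first /p/ deletes. /swenofeoppovofix/ → swenofeopovofix.
Rule 4 (final i-epenthesis): the form ends in the consonant /x/, so [i] is inserted word-finally. /swenofeopovofix/ → swenofeopovofixi.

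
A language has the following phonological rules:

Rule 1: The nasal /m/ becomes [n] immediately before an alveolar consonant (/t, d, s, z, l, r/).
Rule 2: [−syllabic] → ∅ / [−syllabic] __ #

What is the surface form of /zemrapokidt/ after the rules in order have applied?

zenrapokid

Rule 1 (nasal place assimilation): /m/ precedes the alveolar consonant /r/, so it assimilates in place to [n]. /zemrapokidt/ → zenrapokidt.
Rule 2 (final cluster simplification): /t/ is the second consonant of a word-final cluster /dt/, so it deletes. /zenrapokidt/ → zenrapokid.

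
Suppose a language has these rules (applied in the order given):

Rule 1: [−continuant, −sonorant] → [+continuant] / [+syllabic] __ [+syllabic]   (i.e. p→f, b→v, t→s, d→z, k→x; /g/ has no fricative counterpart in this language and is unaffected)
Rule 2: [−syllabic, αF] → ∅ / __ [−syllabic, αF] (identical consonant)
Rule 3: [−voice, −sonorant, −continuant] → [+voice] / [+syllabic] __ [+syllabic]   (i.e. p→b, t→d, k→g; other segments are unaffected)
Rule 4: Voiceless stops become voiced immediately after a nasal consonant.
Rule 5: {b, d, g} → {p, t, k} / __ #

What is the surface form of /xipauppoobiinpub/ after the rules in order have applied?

xifaubooviinbup

Rule 1 (intervocalic spirantization): /p/ is a stop between vowels /i/ and /a/, so it spirantizes to the fricative [f]. /b/ is a stop between vowels /o/ and /i/, so it spirantizes to the fricative [v]. /xipauppoobiinpub/ → xifauppooviinpub.
Rule 2 (degemination): /pp/ is a geminate; the first /p/ deletes. /xifauppooviinpub/ → xifaupooviinpub.
Rule 3 (intervocalic voicing): /p/ is a voiceless stop between vowels /u/ and /o/, so it voices to [b]. /xifaupooviinpub/ → xifaubooviinpub.
Rule 4 (post-nasal voicing): /p/ is a voiceless stop immediately after the nasal /n/, so it voices to [b]. /xifaubooviinpub/ → xifaubooviinbub.
Rule 5 (final devoicing): /b/ is a voiced stop in word-final position, so it devoices to [p]. /xifaubooviinbub/ → xifaubooviinbup.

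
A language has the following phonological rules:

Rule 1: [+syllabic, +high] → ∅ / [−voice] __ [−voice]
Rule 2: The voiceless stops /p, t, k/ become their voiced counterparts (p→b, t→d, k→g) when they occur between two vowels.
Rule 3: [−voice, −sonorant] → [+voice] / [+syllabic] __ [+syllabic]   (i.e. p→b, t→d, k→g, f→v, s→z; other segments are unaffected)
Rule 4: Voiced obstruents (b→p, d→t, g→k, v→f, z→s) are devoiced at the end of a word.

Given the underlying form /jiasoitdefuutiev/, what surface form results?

jiazoitdevuudief

Rule 1 (high vowel syncope): no segment meets the environment; /jiasoitdefuutiev/ is unchanged.
Rule 2 (intervocalic voicing): /t/ is a voiceless stop between vowels /u/ and /i/, so it voices to [d]. /jiasoitdefuutiev/ → jiasoitdefuudiev.
Rule 3 (intervocalic voicing): /s/ is a voiceless obstruent between vowels /a/ and /o/, so it voices to [z]. /f/ is a voiceless obstruent between vowels /e/ and /u/, so it voices to [v]. /jiasoitdefuudiev/ → jiazoitdevuudiev.
Rule 4 (final devoicing): /v/ is a voiced obstruent in word-final position, so it devoices to [f]. /jiazoitdevuudiev/ → jiazoitdevuudief.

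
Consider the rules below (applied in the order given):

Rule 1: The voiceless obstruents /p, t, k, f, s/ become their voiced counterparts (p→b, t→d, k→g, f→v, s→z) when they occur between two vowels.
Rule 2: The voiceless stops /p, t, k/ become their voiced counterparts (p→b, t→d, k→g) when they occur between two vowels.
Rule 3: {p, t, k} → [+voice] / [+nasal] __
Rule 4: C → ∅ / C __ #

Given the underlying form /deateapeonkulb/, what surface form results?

deadeabeongul

Rule 1 (intervocalic voicing): /t/ is a voiceless obstruent between vowels /a/ and /e/, so it voices to [d]. /p/ is a voiceless obstruent between vowels /a/ and /e/, so it voices to [b]. /deateapeonkulb/ → deadeabeonkulb.
Rule 2 (intervocalic voicing): no segment meets the environment; /deadeabeonkulb/ is unchanged.
Rule 3 (post-nasal voicing): /k/ is a voiceless stop immediately after the nasal /n/, so it voices to [g]. /deadeabeonkulb/ → deadeabeongulb.
Rule 4 (final cluster simplification): /b/ is the second consonant of a word-final cluster /lb/, so it deletes. /deadeabeongulb/ → deadeabeongul.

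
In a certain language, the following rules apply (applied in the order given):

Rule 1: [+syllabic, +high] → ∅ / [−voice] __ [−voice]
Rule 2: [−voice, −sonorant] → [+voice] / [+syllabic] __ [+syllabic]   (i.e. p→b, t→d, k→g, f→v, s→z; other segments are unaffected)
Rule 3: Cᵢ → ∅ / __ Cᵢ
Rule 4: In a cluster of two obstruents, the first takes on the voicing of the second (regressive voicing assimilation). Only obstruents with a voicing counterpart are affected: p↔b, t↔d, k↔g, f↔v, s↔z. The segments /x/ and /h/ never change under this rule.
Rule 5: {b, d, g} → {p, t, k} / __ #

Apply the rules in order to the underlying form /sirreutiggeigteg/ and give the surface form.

Rule 1 (high vowel syncope): no segment meets the environment; /sirreutiggeigteg/ is unchanged.
Rule 2 (intervocalic voicing): /t/ is a voiceless obstruent between vowels /u/ and /i/, so it voices to [d]. /sirreutiggeigteg/ → sirreudiggeigteg.
Rule 3 (degemination): /rr/ is a geminate; the first /r/ deletes. /gg/ is a geminate; the first /g/ deletes. /sirreudiggeigteg/ → sireudigeigteg.
Rule 4 (regressive voicing assimilation): /g/ precedes the voiceless obstruent /t/, so it devoices to [k] by assimilation. /sireudigeigteg/ → sireudigeikteg.
Rule 5 (final devoicing): /g/ is a voiced stop in word-final position, so it devoices to [k]. /sireudigeikteg/ → sireudigeiktek.

sireudigeiktek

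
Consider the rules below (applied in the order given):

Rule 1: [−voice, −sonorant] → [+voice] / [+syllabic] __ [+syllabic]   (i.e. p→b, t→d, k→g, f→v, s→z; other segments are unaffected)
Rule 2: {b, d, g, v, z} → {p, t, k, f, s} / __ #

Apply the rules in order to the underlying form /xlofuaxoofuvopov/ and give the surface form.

xlovuaxoovuvobof

Rule 1 (intervocalic voicing): /f/ is a voiceless obstruent between vowels /o/ and /u/, so it voices to [v]. /f/ is a voiceless obstruent between vowels /o/ and /u/, so it voices to [v]. /p/ is a voiceless obstruent between vowels /o/ and /o/, so it voices to [b]. /xlofuaxoofuvopov/ → xlovuaxoovuvobov.
Rule 2 (final devoicing): /v/ is a voiced obstruent in word-final position, so it devoices to [f]. /xlovuaxoovuvobov/ → xlovuaxoovuvobof.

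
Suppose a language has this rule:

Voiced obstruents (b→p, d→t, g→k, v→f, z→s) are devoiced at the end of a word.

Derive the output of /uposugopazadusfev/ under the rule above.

Scanning /uposugopazadusfev/: /g/ at position 6 is not in the conditioning environment; /z/ at position 10 is not in the conditioning environment; /d/ at position 12 is not in the conditioning environment; /v/ is a voiced obstruent in word-final position, so it devoices to [f].
Result: [uposugopazadusfef].

uposugopazadusfef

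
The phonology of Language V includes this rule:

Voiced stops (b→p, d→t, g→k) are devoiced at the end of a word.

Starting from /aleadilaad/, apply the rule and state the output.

aleadilaat

/d/ is a voiced stop in word-final position, so it devoices to [t].
The other instance of /d/ does not occur in the required environment and remains unchanged.
Surface form: [aleadilaat].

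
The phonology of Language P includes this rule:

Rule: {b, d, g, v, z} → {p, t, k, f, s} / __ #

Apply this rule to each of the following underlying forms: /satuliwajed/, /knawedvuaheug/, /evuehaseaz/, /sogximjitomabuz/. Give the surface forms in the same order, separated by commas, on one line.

/satuliwajed/: /d/ is a voiced obstruent in word-final position, so it devoices to [t]. → [satuliwajet].
/knawedvuaheug/: /g/ is a voiced obstruent in word-final position, so it devoices to [k]. → [knawedvuaheuk].
/evuehaseaz/: /z/ is a voiced obstruent in word-final position, so it devoices to [s]. → [evuehaseas].
/sogximjitomabuz/: /z/ is a voiced obstruent in word-final position, so it devoices to [s]. → [sogximjitomabus].

satuliwajet, knawedvuaheuk, evuehaseas, sogximjitomabus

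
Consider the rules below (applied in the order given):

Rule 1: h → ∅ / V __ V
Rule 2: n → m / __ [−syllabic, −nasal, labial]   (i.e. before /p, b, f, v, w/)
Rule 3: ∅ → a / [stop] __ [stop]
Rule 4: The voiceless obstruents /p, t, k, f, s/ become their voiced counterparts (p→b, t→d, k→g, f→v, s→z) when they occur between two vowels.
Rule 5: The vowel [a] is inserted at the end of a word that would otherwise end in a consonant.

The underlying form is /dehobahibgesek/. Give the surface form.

Rule 1 (intervocalic h-deletion): /h/ occurs between vowels /e/ and /o/, so it deletes. /h/ occurs between vowels /a/ and /i/, so it deletes. /dehobahibgesek/ → deobaibgesek.
Rule 2 (nasal place assimilation): no segment meets the environment; /deobaibgesek/ is unchanged.
Rule 3 (stop-cluster a-epenthesis): /b/ and /g/ form a stop–stop cluster, so [a] is inserted between them. /deobaibgesek/ → deobaibagesek.
Rule 4 (intervocalic voicing): /s/ is a voiceless obstruent between vowels /e/ and /e/, so it voices to [z]. /deobaibagesek/ → deobaibagezek.
Rule 5 (final a-epenthesis): the form ends in the consonant /k/, so [a] is inserted word-finally. /deobaibagezek/ → deobaibagezeka.

deobaibagezeka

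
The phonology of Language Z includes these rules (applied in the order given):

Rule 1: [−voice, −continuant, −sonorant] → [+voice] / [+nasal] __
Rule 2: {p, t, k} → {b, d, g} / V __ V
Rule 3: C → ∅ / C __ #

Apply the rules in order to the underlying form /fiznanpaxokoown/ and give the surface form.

Rule 1 (post-nasal voicing): /p/ is a voiceless stop immediately after the nasal /n/, so it voices to [b]. /fiznanpaxokoown/ → fiznanbaxokoown.
Rule 2 (intervocalic voicing): /k/ is a voiceless stop between vowels /o/ and /o/, so it voices to [g]. /fiznanbaxokoown/ → fiznanbaxogoown.
Rule 3 (final cluster simplification): /n/ is the second consonant of a word-final cluster /wn/, so it deletes. /fiznanbaxogoown/ → fiznanbaxogoow.

fiznanbaxogoow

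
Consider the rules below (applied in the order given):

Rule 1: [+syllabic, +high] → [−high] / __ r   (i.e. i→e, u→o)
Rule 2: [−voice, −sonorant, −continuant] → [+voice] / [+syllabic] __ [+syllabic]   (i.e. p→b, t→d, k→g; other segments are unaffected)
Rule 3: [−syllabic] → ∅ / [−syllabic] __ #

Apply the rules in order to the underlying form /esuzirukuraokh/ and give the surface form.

Rule 1 (pre-rhotic lowering): /i/ is a high vowel immediately before /r/, so it lowers to [e]. /u/ is a high vowel immediately before /r/, so it lowers to [o]. /esuzirukuraokh/ → esuzerukoraokh.
Rule 2 (intervocalic voicing): /k/ is a voiceless stop between vowels /u/ and /o/, so it voices to [g]. /esuzerukoraokh/ → esuzerugoraokh.
Rule 3 (final cluster simplification): /h/ is the second consonant of a word-final cluster /kh/, so it deletes. /esuzerugoraokh/ → esuzerugoraok.

esuzerugoraok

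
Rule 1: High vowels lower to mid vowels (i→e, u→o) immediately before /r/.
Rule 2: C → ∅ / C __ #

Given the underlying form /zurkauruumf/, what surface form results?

Rule 1 (pre-rhotic lowering): /u/ is a high vowel immediately before /r/, so it lowers to [o]. /u/ is a high vowel immediately before /r/, so it lowers to [o]. /zurkauruumf/ → zorkaoruumf.
Rule 2 (final cluster simplification): /f/ is the second consonant of a word-final cluster /mf/, so it deletes. /zorkaoruumf/ → zorkaoruum.

zorkaoruum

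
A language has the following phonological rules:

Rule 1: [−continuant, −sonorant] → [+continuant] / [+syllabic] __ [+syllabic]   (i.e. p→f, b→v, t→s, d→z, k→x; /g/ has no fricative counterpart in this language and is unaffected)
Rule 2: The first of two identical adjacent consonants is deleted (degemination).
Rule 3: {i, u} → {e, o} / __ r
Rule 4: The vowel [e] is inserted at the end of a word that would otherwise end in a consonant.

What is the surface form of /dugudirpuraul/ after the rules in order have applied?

duguzerporaule

Rule 1 (intervocalic spirantization): /d/ is a stop between vowels /u/ and /i/, so it spirantizes to the fricative [z]. /dugudirpuraul/ → duguzirpuraul.
Rule 2 (degemination): no segment meets the environment; /duguzirpuraul/ is unchanged.
Rule 3 (pre-rhotic lowering): /i/ is a high vowel immediately before /r/, so it lowers to [e]. /u/ is a high vowel immediately before /r/, so it lowers to [o]. /duguzirpuraul/ → duguzerporaul.
Rule 4 (final e-epenthesis): the form ends in the consonant /l/, so [e] is inserted word-finally. /duguzerporaul/ → duguzerporaule.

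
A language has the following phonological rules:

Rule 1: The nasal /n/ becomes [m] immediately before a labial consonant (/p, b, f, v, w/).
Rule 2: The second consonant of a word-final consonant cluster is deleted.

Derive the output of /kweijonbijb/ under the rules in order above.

Rule 1 (nasal place assimilation): /n/ precedes the labial consonant /b/, so it assimilates in place to [m]. /kweijonbijb/ → kweijombijb.
Rule 2 (final cluster simplification): /b/ is the second consonant of a word-final cluster /jb/, so it deletes. /kweijombijb/ → kweijombij.

kweijombij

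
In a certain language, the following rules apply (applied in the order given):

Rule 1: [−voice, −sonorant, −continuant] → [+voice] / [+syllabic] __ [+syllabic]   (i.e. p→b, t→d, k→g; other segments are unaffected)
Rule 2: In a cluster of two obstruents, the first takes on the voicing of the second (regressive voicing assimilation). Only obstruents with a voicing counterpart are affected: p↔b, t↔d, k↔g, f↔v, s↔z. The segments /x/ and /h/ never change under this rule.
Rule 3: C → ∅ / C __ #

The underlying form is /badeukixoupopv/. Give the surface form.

Rule 1 (intervocalic voicing): /k/ is a voiceless stop between vowels /u/ and /i/, so it voices to [g]. /p/ is a voiceless stop between vowels /u/ and /o/, so it voices to [b]. /badeukixoupopv/ → badeugixoubopv.
Rule 2 (regressive voicing assimilation): /p/ precedes the voiced obstruent /v/, so it voices to [b] by assimilation. /badeugixoubopv/ → badeugixoubobv.
Rule 3 (final cluster simplification): /v/ is the second consonant of a word-final cluster /bv/, so it deletes. /badeugixoubobv/ → badeugixoubob.

badeugixoubob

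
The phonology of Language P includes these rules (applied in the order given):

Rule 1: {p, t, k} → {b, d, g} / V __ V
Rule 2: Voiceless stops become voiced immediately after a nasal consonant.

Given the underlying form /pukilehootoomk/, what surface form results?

pugilehoodoomg

Rule 1 (intervocalic voicing): /k/ is a voiceless stop between vowels /u/ and /i/, so it voices to [g]. /t/ is a voiceless stop between vowels /o/ and /o/, so it voices to [d]. /pukilehootoomk/ → pugilehoodoomk.
Rule 2 (post-nasal voicing): /k/ is a voiceless stop immediately after the nasal /m/, so it voices to [g]. /pugilehoodoomk/ → pugilehoodoomg.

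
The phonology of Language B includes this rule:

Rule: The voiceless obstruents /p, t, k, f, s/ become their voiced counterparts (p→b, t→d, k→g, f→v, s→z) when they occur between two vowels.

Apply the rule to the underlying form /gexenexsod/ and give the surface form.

No segment of /gexenexsod/ meets the structural description of the rule, so the form surfaces unchanged.

gexenexsod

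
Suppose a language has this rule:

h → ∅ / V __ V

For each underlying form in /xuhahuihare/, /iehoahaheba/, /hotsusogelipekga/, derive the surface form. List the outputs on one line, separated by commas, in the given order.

xuauiare, ieoaaeba, hotsusogelipekga

/xuhahuihare/: /h/ occurs between vowels /u/ and /a/, so it deletes. /h/ occurs between vowels /a/ and /u/, so it deletes. /h/ occurs between vowels /i/ and /a/, so it deletes. → [xuauiare].
/iehoahaheba/: /h/ occurs between vowels /e/ and /o/, so it deletes. /h/ occurs between vowels /a/ and /a/, so it deletes. /h/ occurs between vowels /a/ and /e/, so it deletes. → [ieoaaeba].
/hotsusogelipekga/: the rule's environment is not met; surfaces unchanged as [hotsusogelipekga].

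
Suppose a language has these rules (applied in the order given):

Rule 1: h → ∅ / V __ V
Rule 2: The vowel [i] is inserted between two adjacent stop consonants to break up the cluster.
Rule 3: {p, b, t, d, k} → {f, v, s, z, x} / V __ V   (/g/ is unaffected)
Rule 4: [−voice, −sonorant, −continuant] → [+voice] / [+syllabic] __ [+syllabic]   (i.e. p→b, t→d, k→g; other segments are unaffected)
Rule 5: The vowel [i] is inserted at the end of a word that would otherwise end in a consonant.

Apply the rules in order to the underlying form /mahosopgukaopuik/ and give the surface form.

Rule 1 (intervocalic h-deletion): /h/ occurs between vowels /a/ and /o/, so it deletes. /mahosopgukaopuik/ → maosopgukaopuik.
Rule 2 (stop-cluster i-epenthesis): /p/ and /g/ form a stop–stop cluster, so [i] is inserted between them. /maosopgukaopuik/ → maosopigukaopuik.
Rule 3 (intervocalic spirantization): /p/ is a stop between vowels /o/ and /i/, so it spirantizes to the fricative [f]. /k/ is a stop between vowels /u/ and /a/, so it spirantizes to the fricative [x]. /p/ is a stop between vowels /o/ and /u/, so it spirantizes to the fricative [f]. /maosopigukaopuik/ → maosofiguxaofuik.
Rule 4 (intervocalic voicing): no segment meets the environment; /maosofiguxaofuik/ is unchanged.
Rule 5 (final i-epenthesis): the form ends in the consonant /k/, so [i] is inserted word-finally. /maosofiguxaofuik/ → maosofiguxaofuiki.

maosofiguxaofuiki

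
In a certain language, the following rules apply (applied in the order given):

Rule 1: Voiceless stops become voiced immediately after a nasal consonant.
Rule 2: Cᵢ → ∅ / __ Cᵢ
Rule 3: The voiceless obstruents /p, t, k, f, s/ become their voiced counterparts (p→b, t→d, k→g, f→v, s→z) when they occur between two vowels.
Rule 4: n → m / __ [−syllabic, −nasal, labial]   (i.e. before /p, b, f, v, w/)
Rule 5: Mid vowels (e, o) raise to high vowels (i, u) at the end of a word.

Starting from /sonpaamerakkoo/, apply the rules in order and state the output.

Rule 1 (post-nasal voicing): /p/ is a voiceless stop immediately after the nasal /n/, so it voices to [b]. /sonpaamerakkoo/ → sonbaamerakkoo.
Rule 2 (degemination): /kk/ is a geminate; the first /k/ deletes. /sonbaamerakkoo/ → sonbaamerakoo.
Rule 3 (intervocalic voicing): /k/ is a voiceless obstruent between vowels /a/ and /o/, so it voices to [g]. /sonbaamerakoo/ → sonbaameragoo.
Rule 4 (nasal place assimilation): /n/ precedes the labial consonant /b/, so it assimilates in place to [m]. /sonbaameragoo/ → sombaameragoo.
Rule 5 (final vowel raising): /o/ is a mid vowel in word-final position, so it raises to [u]. /sombaameragoo/ → sombaameragou.

sombaameragou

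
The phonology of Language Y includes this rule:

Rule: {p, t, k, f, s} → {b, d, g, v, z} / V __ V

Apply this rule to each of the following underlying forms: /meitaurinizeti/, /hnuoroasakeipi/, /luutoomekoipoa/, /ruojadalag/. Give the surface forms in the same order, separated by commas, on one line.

meidaurinizedi, hnuoroazageibi, luudoomegoiboa, ruojadalag

/meitaurinizeti/: /t/ is a voiceless obstruent between vowels /i/ and /a/, so it voices to [d]. /t/ is a voiceless obstruent between vowels /e/ and /i/, so it voices to [d]. → [meidaurinizedi].
/hnuoroasakeipi/: /s/ is a voiceless obstruent between vowels /a/ and /a/, so it voices to [z]. /k/ is a voiceless obstruent between vowels /a/ and /e/, so it voices to [g]. /p/ is a voiceless obstruent between vowels /i/ and /i/, so it voices to [b]. → [hnuoroazageibi].
/luutoomekoipoa/: /t/ is a voiceless obstruent between vowels /u/ and /o/, so it voices to [d]. /k/ is a voiceless obstruent between vowels /e/ and /o/, so it voices to [g]. /p/ is a voiceless obstruent between vowels /i/ and /o/, so it voices to [b]. → [luudoomegoiboa].
/ruojadalag/: the rule's environment is not met; surfaces unchanged as [ruojadalag].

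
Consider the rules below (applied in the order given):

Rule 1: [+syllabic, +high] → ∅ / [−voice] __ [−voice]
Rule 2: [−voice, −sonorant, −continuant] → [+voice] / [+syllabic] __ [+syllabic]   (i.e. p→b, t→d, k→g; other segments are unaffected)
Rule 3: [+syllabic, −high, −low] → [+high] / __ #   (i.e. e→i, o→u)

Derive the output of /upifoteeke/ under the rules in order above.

Rule 1 (high vowel syncope): /i/ is a high vowel flanked by voiceless consonants /p/ and /f/, so it deletes. /upifoteeke/ → upfoteeke.
Rule 2 (intervocalic voicing): /t/ is a voiceless stop between vowels /o/ and /e/, so it voices to [d]. /k/ is a voiceless stop between vowels /e/ and /e/, so it voices to [g]. /upfoteeke/ → upfodeege.
Rule 3 (final vowel raising): /e/ is a mid vowel in word-final position, so it raises to [i]. /upfodeege/ → upfodeegi.

upfodeegi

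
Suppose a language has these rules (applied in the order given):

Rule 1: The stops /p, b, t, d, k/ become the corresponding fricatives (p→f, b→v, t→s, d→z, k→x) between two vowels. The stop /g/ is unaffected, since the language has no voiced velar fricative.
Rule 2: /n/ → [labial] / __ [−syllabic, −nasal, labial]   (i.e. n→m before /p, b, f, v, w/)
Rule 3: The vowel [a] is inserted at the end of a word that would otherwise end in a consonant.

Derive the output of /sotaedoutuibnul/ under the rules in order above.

sosaezousuibnula

Rule 1 (intervocalic spirantization): /t/ is a stop between vowels /o/ and /a/, so it spirantizes to the fricative [s]. /d/ is a stop between vowels /e/ and /o/, so it spirantizes to the fricative [z]. /t/ is a stop between vowels /u/ and /u/, so it spirantizes to the fricative [s]. /sotaedoutuibnul/ → sosaezousuibnul.
Rule 2 (nasal place assimilation): no segment meets the environment; /sosaezousuibnul/ is unchanged.
Rule 3 (final a-epenthesis): the form ends in the consonant /l/, so [a] is inserted word-finally. /sosaezousuibnul/ → sosaezousuibnula.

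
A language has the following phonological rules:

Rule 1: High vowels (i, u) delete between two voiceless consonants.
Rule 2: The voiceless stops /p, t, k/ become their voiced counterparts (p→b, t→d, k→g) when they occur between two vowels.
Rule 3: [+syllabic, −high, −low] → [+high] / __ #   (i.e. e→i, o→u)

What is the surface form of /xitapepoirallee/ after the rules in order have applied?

xtabeboirallei

Rule 1 (high vowel syncope): /i/ is a high vowel flanked by voiceless consonants /x/ and /t/, so it deletes. /xitapepoirallee/ → xtapepoirallee.
Rule 2 (intervocalic voicing): /p/ is a voiceless stop between vowels /a/ and /e/, so it voices to [b]. /p/ is a voiceless stop between vowels /e/ and /o/, so it voices to [b]. /xtapepoirallee/ → xtabeboirallee.
Rule 3 (final vowel raising): /e/ is a mid vowel in word-final position, so it raises to [i]. /xtabeboirallee/ → xtabeboirallei.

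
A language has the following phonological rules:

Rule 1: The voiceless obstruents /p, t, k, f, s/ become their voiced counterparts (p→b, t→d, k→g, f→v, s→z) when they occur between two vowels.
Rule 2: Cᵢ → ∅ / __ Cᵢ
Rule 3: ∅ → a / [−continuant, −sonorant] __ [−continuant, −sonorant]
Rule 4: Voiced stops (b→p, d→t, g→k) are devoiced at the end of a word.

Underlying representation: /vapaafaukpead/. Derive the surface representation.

vabaavaukapeat

Rule 1 (intervocalic voicing): /p/ is a voiceless obstruent between vowels /a/ and /a/, so it voices to [b]. /f/ is a voiceless obstruent between vowels /a/ and /a/, so it voices to [v]. /vapaafaukpead/ → vabaavaukpead.
Rule 2 (degemination): no segment meets the environment; /vabaavaukpead/ is unchanged.
Rule 3 (stop-cluster a-epenthesis): /k/ and /p/ form a stop–stop cluster, so [a] is inserted between them. /vabaavaukpead/ → vabaavaukapead.
Rule 4 (final devoicing): /d/ is a voiced stop in word-final position, so it devoices to [t]. /vabaavaukapead/ → vabaavaukapeat.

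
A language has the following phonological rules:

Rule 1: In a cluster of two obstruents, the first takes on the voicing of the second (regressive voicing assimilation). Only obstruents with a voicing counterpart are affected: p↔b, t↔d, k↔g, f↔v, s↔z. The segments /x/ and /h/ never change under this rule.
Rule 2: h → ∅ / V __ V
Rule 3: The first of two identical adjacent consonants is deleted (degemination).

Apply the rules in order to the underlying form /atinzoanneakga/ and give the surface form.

atinzoaneaga

Rule 1 (regressive voicing assimilation): /k/ precedes the voiced obstruent /g/, so it voices to [g] by assimilation. /atinzoanneakga/ → atinzoanneagga.
Rule 2 (intervocalic h-deletion): no segment meets the environment; /atinzoanneagga/ is unchanged.
Rule 3 (degemination): /nn/ is a geminate; the first /n/ deletes. /gg/ is a geminate; the first /g/ deletes. /atinzoanneagga/ → atinzoaneaga.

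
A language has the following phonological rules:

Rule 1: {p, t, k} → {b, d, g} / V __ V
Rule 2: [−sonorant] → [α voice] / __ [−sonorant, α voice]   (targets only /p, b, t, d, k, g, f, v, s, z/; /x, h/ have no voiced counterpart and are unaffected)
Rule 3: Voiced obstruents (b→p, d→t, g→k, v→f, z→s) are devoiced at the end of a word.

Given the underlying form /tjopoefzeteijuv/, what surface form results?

Rule 1 (intervocalic voicing): /p/ is a voiceless stop between vowels /o/ and /o/, so it voices to [b]. /t/ is a voiceless stop between vowels /e/ and /e/, so it voices to [d]. /tjopoefzeteijuv/ → tjoboefzedeijuv.
Rule 2 (regressive voicing assimilation): /f/ precedes the voiced obstruent /z/, so it voices to [v] by assimilation. /tjoboefzedeijuv/ → tjoboevzedeijuv.
Rule 3 (final devoicing): /v/ is a voiced obstruent in word-final position, so it devoices to [f]. /tjoboevzedeijuv/ → tjoboevzedeijuf.

tjoboevzedeijuf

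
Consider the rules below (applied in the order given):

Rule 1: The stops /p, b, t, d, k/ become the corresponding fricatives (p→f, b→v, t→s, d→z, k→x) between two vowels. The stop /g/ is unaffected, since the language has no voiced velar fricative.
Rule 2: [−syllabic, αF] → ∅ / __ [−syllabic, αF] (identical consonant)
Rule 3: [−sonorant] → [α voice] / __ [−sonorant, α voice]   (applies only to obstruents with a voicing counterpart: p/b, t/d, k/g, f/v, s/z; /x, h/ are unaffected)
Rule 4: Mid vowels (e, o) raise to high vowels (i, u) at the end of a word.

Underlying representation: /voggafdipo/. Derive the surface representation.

vogavdifu

Rule 1 (intervocalic spirantization): /p/ is a stop between vowels /i/ and /o/, so it spirantizes to the fricative [f]. /voggafdipo/ → voggafdifo.
Rule 2 (degemination): /gg/ is a geminate; the first /g/ deletes. /voggafdifo/ → vogafdifo.
Rule 3 (regressive voicing assimilation): /f/ precedes the voiced obstruent /d/, so it voices to [v] by assimilation. /vogafdifo/ → vogavdifo.
Rule 4 (final vowel raising): /o/ is a mid vowel in word-final position, so it raises to [u]. /vogavdifo/ → vogavdifu.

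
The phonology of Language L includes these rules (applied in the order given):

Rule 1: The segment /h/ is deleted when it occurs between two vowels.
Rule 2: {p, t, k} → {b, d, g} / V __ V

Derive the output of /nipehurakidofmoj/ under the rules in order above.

Rule 1 (intervocalic h-deletion): /h/ occurs between vowels /e/ and /u/, so it deletes. /nipehurakidofmoj/ → nipeurakidofmoj.
Rule 2 (intervocalic voicing): /p/ is a voiceless stop between vowels /i/ and /e/, so it voices to [b]. /k/ is a voiceless stop between vowels /a/ and /i/, so it voices to [g]. /nipeurakidofmoj/ → nibeuragidofmoj.

nibeuragidofmoj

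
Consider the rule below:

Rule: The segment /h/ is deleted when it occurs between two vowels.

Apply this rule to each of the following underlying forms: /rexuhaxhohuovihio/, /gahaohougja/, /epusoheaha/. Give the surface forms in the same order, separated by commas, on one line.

rexuaxhouoviio, gaaoougja, epusoeaa

/rexuhaxhohuovihio/: /h/ occurs between vowels /u/ and /a/, so it deletes. /h/ occurs between vowels /o/ and /u/, so it deletes. /h/ occurs between vowels /i/ and /i/, so it deletes. → [rexuaxhouoviio].
/gahaohougja/: /h/ occurs between vowels /a/ and /a/, so it deletes. /h/ occurs between vowels /o/ and /o/, so it deletes. → [gaaoougja].
/epusoheaha/: /h/ occurs between vowels /o/ and /e/, so it deletes. /h/ occurs between vowels /a/ and /a/, so it deletes. → [epusoeaa].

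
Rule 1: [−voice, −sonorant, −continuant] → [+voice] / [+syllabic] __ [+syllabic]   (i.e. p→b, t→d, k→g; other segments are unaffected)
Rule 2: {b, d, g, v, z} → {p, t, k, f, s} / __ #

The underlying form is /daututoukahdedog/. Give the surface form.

daududougahdedok

Rule 1 (intervocalic voicing): /t/ is a voiceless stop between vowels /u/ and /u/, so it voices to [d]. /t/ is a voiceless stop between vowels /u/ and /o/, so it voices to [d]. /k/ is a voiceless stop between vowels /u/ and /a/, so it voices to [g]. /daututoukahdedog/ → daududougahdedog.
Rule 2 (final devoicing): /g/ is a voiced obstruent in word-final position, so it devoices to [k]. /daududougahdedog/ → daududougahdedok.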